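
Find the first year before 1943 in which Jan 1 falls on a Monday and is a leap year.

Jan 1 advances by 2 weekdays after a leap year and by 1 after a common year.
1943: Jan 1 is Friday.
1942: Thursday
1941: Wednesday
1940: Monday (leap)
1940 begins on a Monday and is a leap year.

1940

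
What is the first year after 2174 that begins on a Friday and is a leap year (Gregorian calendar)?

Jan 1 advances by 2 weekdays after a leap year and by 1 after a common year.
2174: Jan 1 is Saturday.
2175: Sunday
2176: Monday (leap)
2177: Wednesday
2178: Thursday
2179: Friday
2180: Saturday (leap)
2181: Monday
2182: Tuesday
2183: Wednesday
2184: Thursday (leap)
2185: Saturday
2186: Sunday
2187: Monday
2188: Tuesday (leap)
2189: Thursday
2190: Friday
2191: Saturday
2192: Sunday (leap)
2193: Tuesday
2194: Wednesday
2195: Thursday
2196: Friday (leap)
2196 begins on a Friday and is a leap year.

2196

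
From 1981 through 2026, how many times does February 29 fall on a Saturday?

Leap years in 1981–2026: 11 of them.
Feb 29 weekday advances by 5 (mod 7) from one leap year to the next four years later (or differs when a century non-leap intervenes).
Leap-day weekdays: 1984:Wed 1988:Mon 1992:Sat✓ 1996:Thu 2000:Tue 2004:Sun 2008:Fri 2012:Wed 2016:Mon 2020:Sat✓ 2024:Thu
Saturday: 1992, 2020 → 2.

2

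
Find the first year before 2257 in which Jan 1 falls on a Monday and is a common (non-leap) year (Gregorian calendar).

2255

Jan 1 advances by 2 weekdays after a leap year and by 1 after a common year.
2257: Jan 1 is Thursday.
2256: Tuesday (leap)
2255: Monday
2255 begins on a Monday and is a common year.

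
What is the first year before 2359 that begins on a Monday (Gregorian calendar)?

Jan 1 advances by 2 weekdays after a leap year and by 1 after a common year.
2359: Jan 1 is Thursday.
2358: Wednesday
2357: Tuesday
2356: Sunday (leap)
2355: Saturday
2354: Friday
2353: Thursday
2352: Tuesday (leap)
2351: Monday
2351 begins on a Monday

2351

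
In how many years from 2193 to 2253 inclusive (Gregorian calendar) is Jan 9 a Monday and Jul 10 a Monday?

6

Check each year's weekday for Jan 9 and Jul 10:
  2193: Wed/Wed  2194: Thu/Thu  2195: Fri/Fri  2196: Sat/Sun  2197: Mon/Mon ✓  2198: Tue/Tue  2199: Wed/Wed  2200: Thu/Thu  2201: Fri/Fri  2202: Sat/Sat  2203: Sun/Sun  2204: Mon/Tue  2205: Wed/Wed  2206: Thu/Thu  …(33 more)…  2240: Thu/Fri  2241: Sat/Sat  2242: Sun/Sun  2243: Mon/Mon ✓  2244: Tue/Wed  2245: Thu/Thu  2246: Fri/Fri  2247: Sat/Sat  2248: Sun/Mon  2249: Tue/Tue  2250: Wed/Wed  2251: Thu/Thu  2252: Fri/Sat  2253: Sun/Sun
Both conditions hold in: 2197, 2209, 2215, 2226, 2237, 2243 — 6.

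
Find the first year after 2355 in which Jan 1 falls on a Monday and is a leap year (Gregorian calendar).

Jan 1 advances by 2 weekdays after a leap year and by 1 after a common year.
2355: Jan 1 is Saturday.
2356: Sunday (leap)
2357: Tuesday
2358: Wednesday
2359: Thursday
2360: Friday (leap)
2361: Sunday
2362: Monday
2363: Tuesday
2364: Wednesday (leap)
2365: Friday
2366: Saturday
2367: Sunday
2368: Monday (leap)
2368 begins on a Monday and is a leap year.

2368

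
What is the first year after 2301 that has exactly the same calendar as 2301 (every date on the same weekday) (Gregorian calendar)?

Two years share a calendar iff Jan 1 falls on the same weekday and both are leap or both are common. 2301: Jan 1 is Tuesday, common year.
2302: Jan 1 Wednesday, common
2303: Jan 1 Thursday, common
2304: Jan 1 Friday, leap
2305: Jan 1 Sunday, common
2306: Jan 1 Monday, common
2307: Jan 1 Tuesday, common
2307 matches on both conditions.

2307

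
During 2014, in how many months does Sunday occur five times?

4

A month of length L has five Sundays iff its first Sunday is on day ≤ L−28 (so day 1–3 in a 31-day month, 1–2 in a 30-day month, day 1 in a leap February).
Checking each month of 2014: Jan starts Wed (31d); Feb starts Sat (28d); Mar starts Sat (31d) ✓; Apr starts Tue (30d); May starts Thu (31d); Jun starts Sun (30d) ✓; Jul starts Tue (31d); Aug starts Fri (31d) ✓; Sep starts Mon (30d); Oct starts Wed (31d); Nov starts Sat (30d) ✓; Dec starts Mon (31d).
Five-Sunday months: March, June, August, November → 4.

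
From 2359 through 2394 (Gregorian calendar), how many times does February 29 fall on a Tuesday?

1

Leap years in 2359–2394: 9 of them.
Feb 29 weekday advances by 5 (mod 7) from one leap year to the next four years later (or differs when a century non-leap intervenes).
Leap-day weekdays: 2360:Mon 2364:Sat 2368:Thu 2372:Tue✓ 2376:Sun 2380:Fri 2384:Wed 2388:Mon 2392:Sat
Tuesday: 2372 → 1.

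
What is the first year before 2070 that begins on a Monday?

Jan 1 advances by 2 weekdays after a leap year and by 1 after a common year.
2070: Jan 1 is Wednesday.
2069: Tuesday
2068: Sunday (leap)
2067: Saturday
2066: Friday
2065: Thursday
2064: Tuesday (leap)
2063: Monday
2063 begins on a Monday

2063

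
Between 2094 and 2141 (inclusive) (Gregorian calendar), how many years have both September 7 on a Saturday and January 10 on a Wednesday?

1

Check each year's weekday for September 7 and January 10:
  2094: Tue/Sun  2095: Wed/Mon  2096: Fri/Tue  2097: Sat/Thu  2098: Sun/Fri  2099: Mon/Sat  2100: Tue/Sun  2101: Wed/Mon  2102: Thu/Tue  2103: Fri/Wed  2104: Sun/Thu  2105: Mon/Sat  2106: Tue/Sun  2107: Wed/Mon  …(20 more)…  2128: Tue/Sat  2129: Wed/Mon  2130: Thu/Tue  2131: Fri/Wed  2132: Sun/Thu  2133: Mon/Sat  2134: Tue/Sun  2135: Wed/Mon  2136: Fri/Tue  2137: Sat/Thu  2138: Sun/Fri  2139: Mon/Sat  2140: Wed/Sun  2141: Thu/Tue
Both conditions hold in: 2120 — 1.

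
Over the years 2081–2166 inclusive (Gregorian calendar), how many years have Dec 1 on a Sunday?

Track Dec 1's weekday year by year (advancing +1, or +2 across a Feb 29):
  2081: Mon  2082: Tue (+1)  2083: Wed (+1)  2084: Fri (+2)  2085: Sat (+1)
  2086: Sun (+1) ✓  2087: Mon (+1)  2088: Wed (+2)  2089: Thu (+1)  2090: Fri (+1)
  2091: Sat (+1)  2092: Mon (+2)  2093: Tue (+1)  2094: Wed (+1)  … (58 more years) …
  2153: Sat (+1)  2154: Sun (+1) ✓  2155: Mon (+1)  2156: Wed (+2)  2157: Thu (+1)
  2158: Fri (+1)  2159: Sat (+1)  2160: Mon (+2)  2161: Tue (+1)  2162: Wed (+1)
  2163: Thu (+1)  2164: Sat (+2)  2165: Sun (+1) ✓  2166: Mon (+1)
Sunday years: 2086, 2097, 2109, 2115, 2120, 2126, 2137, 2143, 2148, 2154, 2165 — 11 in total.

11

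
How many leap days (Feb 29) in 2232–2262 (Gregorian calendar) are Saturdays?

Leap years in 2232–2262: 8 of them.
Feb 29 weekday advances by 5 (mod 7) from one leap year to the next four years later (or differs when a century non-leap intervenes).
Leap-day weekdays: 2232:Wed 2236:Mon 2240:Sat✓ 2244:Thu 2248:Tue 2252:Sun 2256:Fri 2260:Wed
Saturday: 2240 → 1.

1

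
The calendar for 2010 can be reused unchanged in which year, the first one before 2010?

1999

Two years share a calendar iff Jan 1 falls on the same weekday and both are leap or both are common. 2010: Jan 1 is Friday, common year.
2009: Jan 1 Thursday, common
2008: Jan 1 Tuesday, leap
2007: Jan 1 Monday, common
2006: Jan 1 Sunday, common
2005: Jan 1 Saturday, common
2004: Jan 1 Thursday, leap
2003: Jan 1 Wednesday, common
2002: Jan 1 Tuesday, common
2001: Jan 1 Monday, common
2000: Jan 1 Saturday, leap
1999: Jan 1 Friday, common
1999 matches on both conditions.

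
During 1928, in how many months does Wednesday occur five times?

4

A month of length L has five Wednesdays iff its first Wednesday is on day ≤ L−28 (so day 1–3 in a 31-day month, 1–2 in a 30-day month, day 1 in a leap February).
Checking each month of 1928: Jan starts Sun (31d); Feb starts Wed (29d) ✓; Mar starts Thu (31d); Apr starts Sun (30d); May starts Tue (31d) ✓; Jun starts Fri (30d); Jul starts Sun (31d); Aug starts Wed (31d) ✓; Sep starts Sat (30d); Oct starts Mon (31d) ✓; Nov starts Thu (30d); Dec starts Sat (31d).
Five-Wednesday months: February, May, August, October → 4.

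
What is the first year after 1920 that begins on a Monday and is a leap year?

1940

Jan 1 advances by 2 weekdays after a leap year and by 1 after a common year.
1920: Jan 1 is Thursday (leap).
1921: Saturday
1922: Sunday
1923: Monday
1924: Tuesday (leap)
1925: Thursday
1926: Friday
1927: Saturday
1928: Sunday (leap)
1929: Tuesday
1930: Wednesday
1931: Thursday
1932: Friday (leap)
1933: Sunday
1934: Monday
1935: Tuesday
1936: Wednesday (leap)
1937: Friday
1938: Saturday
1939: Sunday
1940: Monday (leap)
1940 begins on a Monday and is a leap year.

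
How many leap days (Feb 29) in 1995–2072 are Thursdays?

Leap years in 1995–2072: 20 of them.
Feb 29 weekday advances by 5 (mod 7) from one leap year to the next four years later (or differs when a century non-leap intervenes).
Leap-day weekdays: 1996:Thu✓ 2000:Tue 2004:Sun 2008:Fri 2012:Wed 2016:Mon 2020:Sat 2024:Thu✓ 2028:Tue 2032:Sun 2036:Fri 2040:Wed 2044:Mon 2048:Sat 2052:Thu✓ 2056:Tue 2060:Sun 2064:Fri 2068:Wed 2072:Mon
Thursday: 1996, 2024, 2052 → 3.

3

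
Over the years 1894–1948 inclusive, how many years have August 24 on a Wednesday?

Track August 24's weekday year by year (advancing +1, or +2 across a Feb 29):
  1894: Fri  1895: Sat (+1)  1896: Mon (+2)  1897: Tue (+1)  1898: Wed (+1) ✓
  1899: Thu (+1)  1900: Fri (+1)  1901: Sat (+1)  1902: Sun (+1)  1903: Mon (+1)
  1904: Wed (+2) ✓  1905: Thu (+1)  1906: Fri (+1)  1907: Sat (+1)  … (27 more years) …
  1935: Sat (+1)  1936: Mon (+2)  1937: Tue (+1)  1938: Wed (+1) ✓  1939: Thu (+1)
  1940: Sat (+2)  1941: Sun (+1)  1942: Mon (+1)  1943: Tue (+1)  1944: Thu (+2)
  1945: Fri (+1)  1946: Sat (+1)  1947: Sun (+1)  1948: Tue (+2)
Wednesday years: 1898, 1904, 1910, 1921, 1927, 1932, 1938 — 7 in total.

7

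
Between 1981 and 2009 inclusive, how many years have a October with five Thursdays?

13

October has 31 days; it has five Thursdays when Thursday falls among the first (month-length − 28) days — i.e. when October 1 is one of Thursday/Wednesday/Tuesday.
October 1 by year: 1981:Thu✓ 1982:Fri 1983:Sat 1984:Mon 1985:Tue✓ 1986:Wed✓ 1987:Thu✓ 1988:Sat 1989:Sun 1990:Mon 1991:Tue✓ 1992:Thu✓ 1993:Fri 1994:Sat 1995:Sun 1996:Tue✓ 1997:Wed✓ 1998:Thu✓ 1999:Fri 2000:Sun 2001:Mon 2002:Tue✓ 2003:Wed✓ 2004:Fri 2005:Sat 2006:Sun 2007:Mon 2008:Wed✓ 2009:Thu✓
Years with five Thursdays: 1981, 1985, 1986, 1987, 1991, 1992, 1996, 1997, 1998, 2002, 2003, 2008, 2009 → 13.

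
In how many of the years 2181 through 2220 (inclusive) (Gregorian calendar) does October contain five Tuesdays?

17

October has 31 days; it has five Tuesdays when Tuesday falls among the first (month-length − 28) days — i.e. when October 1 is one of Tuesday/Monday/Sunday.
October 1 by year: 2181:Mon✓ 2182:Tue✓ 2183:Wed 2184:Fri 2185:Sat 2186:Sun✓ 2187:Mon✓ 2188:Wed 2189:Thu 2190:Fri 2191:Sat 2192:Mon✓ 2193:Tue✓ 2194:Wed 2195:Thu …(10 more)… 2206:Wed 2207:Thu 2208:Sat 2209:Sun✓ 2210:Mon✓ 2211:Tue✓ 2212:Thu 2213:Fri 2214:Sat 2215:Sun✓ 2216:Tue✓ 2217:Wed 2218:Thu 2219:Fri 2220:Sun✓
Years with five Tuesdays: 2181, 2182, 2186, 2187, 2192, 2193, 2197, 2198, 2199, 2204, 2205, 2209, 2210, 2211, 2215, 2216, 2220 → 17.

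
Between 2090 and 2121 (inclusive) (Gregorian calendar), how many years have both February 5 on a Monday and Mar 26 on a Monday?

3

Check each year's weekday for February 5 and Mar 26:
  2090: Sun/Sun  2091: Mon/Mon ✓  2092: Tue/Wed  2093: Thu/Thu  2094: Fri/Fri  2095: Sat/Sat  2096: Sun/Mon  2097: Tue/Tue  2098: Wed/Wed  2099: Thu/Thu  2100: Fri/Fri  2101: Sat/Sat  2102: Sun/Sun  2103: Mon/Mon ✓  …(4 more)…  2108: Sun/Mon  2109: Tue/Tue  2110: Wed/Wed  2111: Thu/Thu  2112: Fri/Sat  2113: Sun/Sun  2114: Mon/Mon ✓  2115: Tue/Tue  2116: Wed/Thu  2117: Fri/Fri  2118: Sat/Sat  2119: Sun/Sun  2120: Mon/Tue  2121: Wed/Wed
Both conditions hold in: 2091, 2103, 2114 — 3.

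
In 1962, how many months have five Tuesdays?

4

A month of length L has five Tuesdays iff its first Tuesday is on day ≤ L−28 (so day 1–3 in a 31-day month, 1–2 in a 30-day month, day 1 in a leap February).
Checking each month of 1962: Jan starts Mon (31d) ✓; Feb starts Thu (28d); Mar starts Thu (31d); Apr starts Sun (30d); May starts Tue (31d) ✓; Jun starts Fri (30d); Jul starts Sun (31d) ✓; Aug starts Wed (31d); Sep starts Sat (30d); Oct starts Mon (31d) ✓; Nov starts Thu (30d); Dec starts Sat (31d).
Five-Tuesday months: January, May, July, October → 4.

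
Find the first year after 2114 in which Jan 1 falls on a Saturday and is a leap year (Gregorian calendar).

Jan 1 advances by 2 weekdays after a leap year and by 1 after a common year.
2114: Jan 1 is Monday.
2115: Tuesday
2116: Wednesday (leap)
2117: Friday
2118: Saturday
2119: Sunday
2120: Monday (leap)
2121: Wednesday
2122: Thursday
2123: Friday
2124: Saturday (leap)
2124 begins on a Saturday and is a leap year.

2124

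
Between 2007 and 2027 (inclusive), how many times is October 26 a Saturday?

3

Track October 26's weekday year by year (advancing +1, or +2 across a Feb 29):
  2007: Fri  2008: Sun (+2)  2009: Mon (+1)  2010: Tue (+1)  2011: Wed (+1)
  2012: Fri (+2)  2013: Sat (+1) ✓  2014: Sun (+1)  2015: Mon (+1)  2016: Wed (+2)
  2017: Thu (+1)  2018: Fri (+1)  2019: Sat (+1) ✓  2020: Mon (+2)  2021: Tue (+1)
  2022: Wed (+1)  2023: Thu (+1)  2024: Sat (+2) ✓  2025: Sun (+1)  2026: Mon (+1)
  2027: Tue (+1)
Saturday years: 2013, 2019, 2024 — 3 in total.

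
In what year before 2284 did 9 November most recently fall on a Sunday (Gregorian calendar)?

From one year to the next, a fixed date's weekday advances by 1, or by 2 when a Feb 29 lies between the two dates.
2284: November 9 is Sunday.
2283: Friday (−2)
2282: Thursday (−1)
2281: Wednesday (−1)
2280: Tuesday (−1)
2279: Sunday (−2)
9 November falls on a Sunday in 2279.

2279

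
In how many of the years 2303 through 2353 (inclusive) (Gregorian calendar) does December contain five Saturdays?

December has 31 days; it has five Saturdays when Saturday falls among the first (month-length − 28) days — i.e. when December 1 is one of Saturday/Friday/Thursday.
December 1 by year: 2303:Tue 2304:Thu✓ 2305:Fri✓ 2306:Sat✓ 2307:Sun 2308:Tue 2309:Wed 2310:Thu✓ 2311:Fri✓ 2312:Sun 2313:Mon 2314:Tue 2315:Wed 2316:Fri✓ 2317:Sat✓ …(21 more)… 2339:Fri✓ 2340:Sun 2341:Mon 2342:Tue 2343:Wed 2344:Fri✓ 2345:Sat✓ 2346:Sun 2347:Mon 2348:Wed 2349:Thu✓ 2350:Fri✓ 2351:Sat✓ 2352:Mon 2353:Tue
Years with five Saturdays: 2304, 2305, 2306, 2310, 2311, 2316, 2317, 2321, 2322, 2323, 2327, 2328, 2332, 2333, 2334, 2338, 2339, 2344, 2345, 2349, 2350, 2351 → 22.

22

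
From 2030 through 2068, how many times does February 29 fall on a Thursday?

Leap years in 2030–2068: 10 of them.
Feb 29 weekday advances by 5 (mod 7) from one leap year to the next four years later (or differs when a century non-leap intervenes).
Leap-day weekdays: 2032:Sun 2036:Fri 2040:Wed 2044:Mon 2048:Sat 2052:Thu✓ 2056:Tue 2060:Sun 2064:Fri 2068:Wed
Thursday: 2052 → 1.

1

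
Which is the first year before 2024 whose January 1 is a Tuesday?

2019

Jan 1 advances by 2 weekdays after a leap year and by 1 after a common year.
2024: Jan 1 is Monday (leap).
2023: Sunday
2022: Saturday
2021: Friday
2020: Wednesday (leap)
2019: Tuesday
2019 begins on a Tuesday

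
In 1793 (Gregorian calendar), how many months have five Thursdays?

4

A month of length L has five Thursdays iff its first Thursday is on day ≤ L−28 (so day 1–3 in a 31-day month, 1–2 in a 30-day month, day 1 in a leap February).
Checking each month of 1793: Jan starts Tue (31d) ✓; Feb starts Fri (28d); Mar starts Fri (31d); Apr starts Mon (30d); May starts Wed (31d) ✓; Jun starts Sat (30d); Jul starts Mon (31d); Aug starts Thu (31d) ✓; Sep starts Sun (30d); Oct starts Tue (31d) ✓; Nov starts Fri (30d); Dec starts Sun (31d).
Five-Thursday months: January, May, August, October → 4.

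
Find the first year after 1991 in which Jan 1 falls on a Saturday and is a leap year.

Jan 1 advances by 2 weekdays after a leap year and by 1 after a common year.
1991: Jan 1 is Tuesday.
1992: Wednesday (leap)
1993: Friday
1994: Saturday
1995: Sunday
1996: Monday (leap)
1997: Wednesday
1998: Thursday
1999: Friday
2000: Saturday (leap)
2000 begins on a Saturday and is a leap year.

2000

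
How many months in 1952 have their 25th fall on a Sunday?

1

Check the 25th of each month of 1952: Jan 25: Fri, Feb 25: Mon, Mar 25: Tue, Apr 25: Fri, May 25: Sun, Jun 25: Wed, Jul 25: Fri, Aug 25: Mon, Sep 25: Thu, Oct 25: Sat, Nov 25: Tue, Dec 25: Thu.
Sunday occurs in May — 1 month.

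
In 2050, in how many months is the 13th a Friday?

Check the 13th of each month of 2050: Jan 13: Thu, Feb 13: Sun, Mar 13: Sun, Apr 13: Wed, May 13: Fri, Jun 13: Mon, Jul 13: Wed, Aug 13: Sat, Sep 13: Tue, Oct 13: Thu, Nov 13: Sun, Dec 13: Tue.
Friday occurs in May — 1 month.

1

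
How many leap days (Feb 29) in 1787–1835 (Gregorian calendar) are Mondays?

2

Leap years in 1787–1835: 11 of them.
Feb 29 weekday advances by 5 (mod 7) from one leap year to the next four years later (or differs when a century non-leap intervenes).
Leap-day weekdays: 1788:Fri 1792:Wed 1796:Mon✓ 1804:Wed 1808:Mon✓ 1812:Sat 1816:Thu 1820:Tue 1824:Sun 1828:Fri 1832:Wed
Monday: 1796, 1808 → 2.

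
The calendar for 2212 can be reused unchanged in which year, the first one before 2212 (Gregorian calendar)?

2172

Two years share a calendar iff Jan 1 falls on the same weekday and both are leap or both are common. 2212: Jan 1 is Wednesday, leap year.
2211: Jan 1 Tuesday, common
2210: Jan 1 Monday, common
2209: Jan 1 Sunday, common
2208: Jan 1 Friday, leap
2207: Jan 1 Thursday, common
2206: Jan 1 Wednesday, common
2205: Jan 1 Tuesday, common
2204: Jan 1 Sunday, leap
2203: Jan 1 Saturday, common
2202: Jan 1 Friday, common
2201: Jan 1 Thursday, common
2200: Jan 1 Wednesday, common
2199: Jan 1 Tuesday, common
2198: Jan 1 Monday, common
2197: Jan 1 Sunday, common
2196: Jan 1 Friday, leap
2195: Jan 1 Thursday, common
2194: Jan 1 Wednesday, common
2193: Jan 1 Tuesday, common
2192: Jan 1 Sunday, leap
2191: Jan 1 Saturday, common
2190: Jan 1 Friday, common
2189: Jan 1 Thursday, common
2188: Jan 1 Tuesday, leap
2187: Jan 1 Monday, common
2186: Jan 1 Sunday, common
2185: Jan 1 Saturday, common
2184: Jan 1 Thursday, leap
2183: Jan 1 Wednesday, common
2182: Jan 1 Tuesday, common
2181: Jan 1 Monday, common
2180: Jan 1 Saturday, leap
2179: Jan 1 Friday, common
2178: Jan 1 Thursday, common
2177: Jan 1 Wednesday, common
2176: Jan 1 Monday, leap
2175: Jan 1 Sunday, common
2174: Jan 1 Saturday, common
2173: Jan 1 Friday, common
2172: Jan 1 Wednesday, leap
2172 matches on both conditions.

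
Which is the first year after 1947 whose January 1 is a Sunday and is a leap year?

1956

Jan 1 advances by 2 weekdays after a leap year and by 1 after a common year.
1947: Jan 1 is Wednesday.
1948: Thursday (leap)
1949: Saturday
1950: Sunday
1951: Monday
1952: Tuesday (leap)
1953: Thursday
1954: Friday
1955: Saturday
1956: Sunday (leap)
1956 begins on a Sunday and is a leap year.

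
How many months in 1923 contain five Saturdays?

4

A month of length L has five Saturdays iff its first Saturday is on day ≤ L−28 (so day 1–3 in a 31-day month, 1–2 in a 30-day month, day 1 in a leap February).
Checking each month of 1923: Jan starts Mon (31d); Feb starts Thu (28d); Mar starts Thu (31d) ✓; Apr starts Sun (30d); May starts Tue (31d); Jun starts Fri (30d) ✓; Jul starts Sun (31d); Aug starts Wed (31d); Sep starts Sat (30d) ✓; Oct starts Mon (31d); Nov starts Thu (30d); Dec starts Sat (31d) ✓.
Five-Saturday months: March, June, September, December → 4.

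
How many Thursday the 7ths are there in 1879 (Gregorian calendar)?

Check the 7th of each month of 1879: Jan 7: Tue, Feb 7: Fri, Mar 7: Fri, Apr 7: Mon, May 7: Wed, Jun 7: Sat, Jul 7: Mon, Aug 7: Thu, Sep 7: Sun, Oct 7: Tue, Nov 7: Fri, Dec 7: Sun.
Thursday occurs in August — 1 month.

1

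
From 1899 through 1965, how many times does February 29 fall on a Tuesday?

Leap years in 1899–1965: 16 of them.
Feb 29 weekday advances by 5 (mod 7) from one leap year to the next four years later (or differs when a century non-leap intervenes).
Leap-day weekdays: 1904:Mon 1908:Sat 1912:Thu 1916:Tue✓ 1920:Sun 1924:Fri 1928:Wed 1932:Mon 1936:Sat 1940:Thu 1944:Tue✓ 1948:Sun 1952:Fri 1956:Wed 1960:Mon 1964:Sat
Tuesday: 1916, 1944 → 2.

2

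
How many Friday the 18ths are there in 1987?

2

Check the 18th of each month of 1987: Jan 18: Sun, Feb 18: Wed, Mar 18: Wed, Apr 18: Sat, May 18: Mon, Jun 18: Thu, Jul 18: Sat, Aug 18: Tue, Sep 18: Fri, Oct 18: Sun, Nov 18: Wed, Dec 18: Fri.
Friday occurs in September, December — 2 months.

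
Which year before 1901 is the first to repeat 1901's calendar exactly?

1895

Two years share a calendar iff Jan 1 falls on the same weekday and both are leap or both are common. 1901: Jan 1 is Tuesday, common year.
1900: Jan 1 Monday, common
1899: Jan 1 Sunday, common
1898: Jan 1 Saturday, common
1897: Jan 1 Friday, common
1896: Jan 1 Wednesday, leap
1895: Jan 1 Tuesday, common
1895 matches on both conditions.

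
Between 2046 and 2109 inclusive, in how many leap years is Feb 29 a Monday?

Leap years in 2046–2109: 15 of them.
Feb 29 weekday advances by 5 (mod 7) from one leap year to the next four years later (or differs when a century non-leap intervenes).
Leap-day weekdays: 2048:Sat 2052:Thu 2056:Tue 2060:Sun 2064:Fri 2068:Wed 2072:Mon✓ 2076:Sat 2080:Thu 2084:Tue 2088:Sun 2092:Fri 2096:Wed 2104:Fri 2108:Wed
Monday: 2072 → 1.

1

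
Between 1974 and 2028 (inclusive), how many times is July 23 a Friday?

8

Track July 23's weekday year by year (advancing +1, or +2 across a Feb 29):
  1974: Tue  1975: Wed (+1)  1976: Fri (+2) ✓  1977: Sat (+1)  1978: Sun (+1)
  1979: Mon (+1)  1980: Wed (+2)  1981: Thu (+1)  1982: Fri (+1) ✓  1983: Sat (+1)
  1984: Mon (+2)  1985: Tue (+1)  1986: Wed (+1)  1987: Thu (+1)  … (27 more years) …
  2015: Thu (+1)  2016: Sat (+2)  2017: Sun (+1)  2018: Mon (+1)  2019: Tue (+1)
  2020: Thu (+2)  2021: Fri (+1) ✓  2022: Sat (+1)  2023: Sun (+1)  2024: Tue (+2)
  2025: Wed (+1)  2026: Thu (+1)  2027: Fri (+1) ✓  2028: Sun (+2)
Friday years: 1976, 1982, 1993, 1999, 2004, 2010, 2021, 2027 — 8 in total.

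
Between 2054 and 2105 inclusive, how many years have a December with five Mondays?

December has 31 days; it has five Mondays when Monday falls among the first (month-length − 28) days — i.e. when December 1 is one of Monday/Sunday/Saturday.
December 1 by year: 2054:Tue 2055:Wed 2056:Fri 2057:Sat✓ 2058:Sun✓ 2059:Mon✓ 2060:Wed 2061:Thu 2062:Fri 2063:Sat✓ 2064:Mon✓ 2065:Tue 2066:Wed 2067:Thu 2068:Sat✓ …(22 more)… 2091:Sat✓ 2092:Mon✓ 2093:Tue 2094:Wed 2095:Thu 2096:Sat✓ 2097:Sun✓ 2098:Mon✓ 2099:Tue 2100:Wed 2101:Thu 2102:Fri 2103:Sat✓ 2104:Mon✓ 2105:Tue
Years with five Mondays: 2057, 2058, 2059, 2063, 2064, 2068, 2069, 2070, 2074, 2075, 2080, 2081, 2085, 2086, 2087, 2091, 2092, 2096, 2097, 2098, 2103, 2104 → 22.

22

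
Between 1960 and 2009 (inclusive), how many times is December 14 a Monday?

Track December 14's weekday year by year (advancing +1, or +2 across a Feb 29):
  1960: Wed  1961: Thu (+1)  1962: Fri (+1)  1963: Sat (+1)  1964: Mon (+2) ✓
  1965: Tue (+1)  1966: Wed (+1)  1967: Thu (+1)  1968: Sat (+2)  1969: Sun (+1)
  1970: Mon (+1) ✓  1971: Tue (+1)  1972: Thu (+2)  1973: Fri (+1)  … (22 more years) …
  1996: Sat (+2)  1997: Sun (+1)  1998: Mon (+1) ✓  1999: Tue (+1)  2000: Thu (+2)
  2001: Fri (+1)  2002: Sat (+1)  2003: Sun (+1)  2004: Tue (+2)  2005: Wed (+1)
  2006: Thu (+1)  2007: Fri (+1)  2008: Sun (+2)  2009: Mon (+1) ✓
Monday years: 1964, 1970, 1981, 1987, 1992, 1998, 2009 — 7 in total.

7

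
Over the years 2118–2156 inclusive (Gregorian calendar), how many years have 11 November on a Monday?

Track 11 November's weekday year by year (advancing +1, or +2 across a Feb 29):
  2118: Fri  2119: Sat (+1)  2120: Mon (+2) ✓  2121: Tue (+1)  2122: Wed (+1)
  2123: Thu (+1)  2124: Sat (+2)  2125: Sun (+1)  2126: Mon (+1) ✓  2127: Tue (+1)
  2128: Thu (+2)  2129: Fri (+1)  2130: Sat (+1)  2131: Sun (+1)  … (11 more years) …
  2143: Mon (+1) ✓  2144: Wed (+2)  2145: Thu (+1)  2146: Fri (+1)  2147: Sat (+1)
  2148: Mon (+2) ✓  2149: Tue (+1)  2150: Wed (+1)  2151: Thu (+1)  2152: Sat (+2)
  2153: Sun (+1)  2154: Mon (+1) ✓  2155: Tue (+1)  2156: Thu (+2)
Monday years: 2120, 2126, 2137, 2143, 2148, 2154 — 6 in total.

6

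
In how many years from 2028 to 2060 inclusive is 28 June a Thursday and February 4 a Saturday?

Check each year's weekday for 28 June and February 4:
  2028: Wed/Fri  2029: Thu/Sun  2030: Fri/Mon  2031: Sat/Tue  2032: Mon/Wed  2033: Tue/Fri  2034: Wed/Sat  2035: Thu/Sun  2036: Sat/Mon  2037: Sun/Wed  2038: Mon/Thu  2039: Tue/Fri  2040: Thu/Sat ✓  2041: Fri/Mon  …(5 more)…  2047: Fri/Mon  2048: Sun/Tue  2049: Mon/Thu  2050: Tue/Fri  2051: Wed/Sat  2052: Fri/Sun  2053: Sat/Tue  2054: Sun/Wed  2055: Mon/Thu  2056: Wed/Fri  2057: Thu/Sun  2058: Fri/Mon  2059: Sat/Tue  2060: Mon/Wed
Both conditions hold in: 2040 — 1.

1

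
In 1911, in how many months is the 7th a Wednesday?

1

Check the 7th of each month of 1911: Jan 7: Sat, Feb 7: Tue, Mar 7: Tue, Apr 7: Fri, May 7: Sun, Jun 7: Wed, Jul 7: Fri, Aug 7: Mon, Sep 7: Thu, Oct 7: Sat, Nov 7: Tue, Dec 7: Thu.
Wednesday occurs in June — 1 month.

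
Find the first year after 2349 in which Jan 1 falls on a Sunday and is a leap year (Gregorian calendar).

2356

Jan 1 advances by 2 weekdays after a leap year and by 1 after a common year.
2349: Jan 1 is Saturday.
2350: Sunday
2351: Monday
2352: Tuesday (leap)
2353: Thursday
2354: Friday
2355: Saturday
2356: Sunday (leap)
2356 begins on a Sunday and is a leap year.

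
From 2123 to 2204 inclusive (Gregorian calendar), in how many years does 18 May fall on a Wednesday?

Track 18 May's weekday year by year (advancing +1, or +2 across a Feb 29):
  2123: Tue  2124: Thu (+2)  2125: Fri (+1)  2126: Sat (+1)  2127: Sun (+1)
  2128: Tue (+2)  2129: Wed (+1) ✓  2130: Thu (+1)  2131: Fri (+1)  2132: Sun (+2)
  2133: Mon (+1)  2134: Tue (+1)  2135: Wed (+1) ✓  2136: Fri (+2)  … (54 more years) …
  2191: Wed (+1) ✓  2192: Fri (+2)  2193: Sat (+1)  2194: Sun (+1)  2195: Mon (+1)
  2196: Wed (+2) ✓  2197: Thu (+1)  2198: Fri (+1)  2199: Sat (+1)  2200: Sun (+1)
  2201: Mon (+1)  2202: Tue (+1)  2203: Wed (+1) ✓  2204: Fri (+2)
Wednesday years: 2129, 2135, 2140, 2146, 2157, 2163, 2168, 2174, 2185, 2191, 2196, 2203 — 12 in total.

12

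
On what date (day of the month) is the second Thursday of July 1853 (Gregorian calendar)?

14

July 1, 1853 is a Friday, so the first Thursday is the 7th.
The second Thursday is 7 + 7 = 14.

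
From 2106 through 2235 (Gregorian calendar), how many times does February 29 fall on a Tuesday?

Leap years in 2106–2235: 31 of them.
Feb 29 weekday advances by 5 (mod 7) from one leap year to the next four years later (or differs when a century non-leap intervenes).
Leap-day weekdays: 2108:Wed 2112:Mon 2116:Sat 2120:Thu 2124:Tue✓ 2128:Sun 2132:Fri 2136:Wed 2140:Mon 2144:Sat 2148:Thu 2152:Tue✓ 2156:Sun …(5 more)… 2180:Tue✓ 2184:Sun 2188:Fri 2192:Wed 2196:Mon 2204:Wed 2208:Mon 2212:Sat 2216:Thu 2220:Tue✓ 2224:Sun 2228:Fri 2232:Wed
Tuesday: 2124, 2152, 2180, 2220 → 4.

4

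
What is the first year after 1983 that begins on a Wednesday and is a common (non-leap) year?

1986

Jan 1 advances by 2 weekdays after a leap year and by 1 after a common year.
1983: Jan 1 is Saturday.
1984: Sunday (leap)
1985: Tuesday
1986: Wednesday
1986 begins on a Wednesday and is a common year.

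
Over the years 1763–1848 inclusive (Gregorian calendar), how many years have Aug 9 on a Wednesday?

12

Track Aug 9's weekday year by year (advancing +1, or +2 across a Feb 29):
  1763: Tue  1764: Thu (+2)  1765: Fri (+1)  1766: Sat (+1)  1767: Sun (+1)
  1768: Tue (+2)  1769: Wed (+1) ✓  1770: Thu (+1)  1771: Fri (+1)  1772: Sun (+2)
  1773: Mon (+1)  1774: Tue (+1)  1775: Wed (+1) ✓  1776: Fri (+2)  … (58 more years) …
  1835: Sun (+1)  1836: Tue (+2)  1837: Wed (+1) ✓  1838: Thu (+1)  1839: Fri (+1)
  1840: Sun (+2)  1841: Mon (+1)  1842: Tue (+1)  1843: Wed (+1) ✓  1844: Fri (+2)
  1845: Sat (+1)  1846: Sun (+1)  1847: Mon (+1)  1848: Wed (+2) ✓
Wednesday years: 1769, 1775, 1780, 1786, 1797, 1809, 1815, 1820, 1826, 1837, 1843, 1848 — 12 in total.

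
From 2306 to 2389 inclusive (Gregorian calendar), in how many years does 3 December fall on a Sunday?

Track 3 December's weekday year by year (advancing +1, or +2 across a Feb 29):
  2306: Mon  2307: Tue (+1)  2308: Thu (+2)  2309: Fri (+1)  2310: Sat (+1)
  2311: Sun (+1) ✓  2312: Tue (+2)  2313: Wed (+1)  2314: Thu (+1)  2315: Fri (+1)
  2316: Sun (+2) ✓  2317: Mon (+1)  2318: Tue (+1)  2319: Wed (+1)  … (56 more years) …
  2376: Fri (+2)  2377: Sat (+1)  2378: Sun (+1) ✓  2379: Mon (+1)  2380: Wed (+2)
  2381: Thu (+1)  2382: Fri (+1)  2383: Sat (+1)  2384: Mon (+2)  2385: Tue (+1)
  2386: Wed (+1)  2387: Thu (+1)  2388: Sat (+2)  2389: Sun (+1) ✓
Sunday years: 2311, 2316, 2322, 2333, 2339, 2344, 2350, 2361, 2367, 2372, 2378, 2389 — 12 in total.

12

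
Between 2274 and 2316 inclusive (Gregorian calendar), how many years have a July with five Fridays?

July has 31 days; it has five Fridays when Friday falls among the first (month-length − 28) days — i.e. when July 1 is one of Friday/Thursday/Wednesday.
July 1 by year: 2274:Wed✓ 2275:Thu✓ 2276:Sat 2277:Sun 2278:Mon 2279:Tue 2280:Thu✓ 2281:Fri✓ 2282:Sat 2283:Sun 2284:Tue 2285:Wed✓ 2286:Thu✓ 2287:Fri✓ 2288:Sun …(13 more)… 2302:Tue 2303:Wed✓ 2304:Fri✓ 2305:Sat 2306:Sun 2307:Mon 2308:Wed✓ 2309:Thu✓ 2310:Fri✓ 2311:Sat 2312:Mon 2313:Tue 2314:Wed✓ 2315:Thu✓ 2316:Sat
Years with five Fridays: 2274, 2275, 2280, 2281, 2285, 2286, 2287, 2291, 2292, 2296, 2297, 2298, 2303, 2304, 2308, 2309, 2310, 2314, 2315 → 19.

19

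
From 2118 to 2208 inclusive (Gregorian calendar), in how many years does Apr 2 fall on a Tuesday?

13

Track Apr 2's weekday year by year (advancing +1, or +2 across a Feb 29):
  2118: Sat  2119: Sun (+1)  2120: Tue (+2) ✓  2121: Wed (+1)  2122: Thu (+1)
  2123: Fri (+1)  2124: Sun (+2)  2125: Mon (+1)  2126: Tue (+1) ✓  2127: Wed (+1)
  2128: Fri (+2)  2129: Sat (+1)  2130: Sun (+1)  2131: Mon (+1)  … (63 more years) …
  2195: Thu (+1)  2196: Sat (+2)  2197: Sun (+1)  2198: Mon (+1)  2199: Tue (+1) ✓
  2200: Wed (+1)  2201: Thu (+1)  2202: Fri (+1)  2203: Sat (+1)  2204: Mon (+2)
  2205: Tue (+1) ✓  2206: Wed (+1)  2207: Thu (+1)  2208: Sat (+2)
Tuesday years: 2120, 2126, 2137, 2143, 2148, 2154, 2165, 2171, 2176, 2182, 2193, 2199, 2205 — 13 in total.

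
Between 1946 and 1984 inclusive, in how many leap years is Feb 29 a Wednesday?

2

Leap years in 1946–1984: 10 of them.
Feb 29 weekday advances by 5 (mod 7) from one leap year to the next four years later (or differs when a century non-leap intervenes).
Leap-day weekdays: 1948:Sun 1952:Fri 1956:Wed✓ 1960:Mon 1964:Sat 1968:Thu 1972:Tue 1976:Sun 1980:Fri 1984:Wed✓
Wednesday: 1956, 1984 → 2.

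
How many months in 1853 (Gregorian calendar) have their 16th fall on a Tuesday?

Check the 16th of each month of 1853: Jan 16: Sun, Feb 16: Wed, Mar 16: Wed, Apr 16: Sat, May 16: Mon, Jun 16: Thu, Jul 16: Sat, Aug 16: Tue, Sep 16: Fri, Oct 16: Sun, Nov 16: Wed, Dec 16: Fri.
Tuesday occurs in August — 1 month.

1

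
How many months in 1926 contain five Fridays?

5

A month of length L has five Fridays iff its first Friday is on day ≤ L−28 (so day 1–3 in a 31-day month, 1–2 in a 30-day month, day 1 in a leap February).
Checking each month of 1926: Jan starts Fri (31d) ✓; Feb starts Mon (28d); Mar starts Mon (31d); Apr starts Thu (30d) ✓; May starts Sat (31d); Jun starts Tue (30d); Jul starts Thu (31d) ✓; Aug starts Sun (31d); Sep starts Wed (30d); Oct starts Fri (31d) ✓; Nov starts Mon (30d); Dec starts Wed (31d) ✓.
Five-Friday months: January, April, July, October, December → 5.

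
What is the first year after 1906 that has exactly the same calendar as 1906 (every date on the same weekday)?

1917

Two years share a calendar iff Jan 1 falls on the same weekday and both are leap or both are common. 1906: Jan 1 is Monday, common year.
1907: Jan 1 Tuesday, common
1908: Jan 1 Wednesday, leap
1909: Jan 1 Friday, common
1910: Jan 1 Saturday, common
1911: Jan 1 Sunday, common
1912: Jan 1 Monday, leap
1913: Jan 1 Wednesday, common
1914: Jan 1 Thursday, common
1915: Jan 1 Friday, common
1916: Jan 1 Saturday, leap
1917: Jan 1 Monday, common
1917 matches on both conditions.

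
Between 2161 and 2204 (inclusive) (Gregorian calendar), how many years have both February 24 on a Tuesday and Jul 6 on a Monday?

6

Check each year's weekday for February 24 and Jul 6:
  2161: Tue/Mon ✓  2162: Wed/Tue  2163: Thu/Wed  2164: Fri/Fri  2165: Sun/Sat  2166: Mon/Sun  2167: Tue/Mon ✓  2168: Wed/Wed  2169: Fri/Thu  2170: Sat/Fri  2171: Sun/Sat  2172: Mon/Mon  2173: Wed/Tue  2174: Thu/Wed  …(16 more)…  2191: Thu/Wed  2192: Fri/Fri  2193: Sun/Sat  2194: Mon/Sun  2195: Tue/Mon ✓  2196: Wed/Wed  2197: Fri/Thu  2198: Sat/Fri  2199: Sun/Sat  2200: Mon/Sun  2201: Tue/Mon ✓  2202: Wed/Tue  2203: Thu/Wed  2204: Fri/Fri
Both conditions hold in: 2161, 2167, 2178, 2189, 2195, 2201 — 6.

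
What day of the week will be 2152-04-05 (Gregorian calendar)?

Wednesday

January 1, 2152 is a Saturday.
April 5 is day 96 of the year, i.e. 95 days after Jan 1.
95 mod 7 = 4, so advance 4 weekdays from Saturday: Wednesday.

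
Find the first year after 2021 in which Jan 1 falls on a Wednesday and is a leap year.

Jan 1 advances by 2 weekdays after a leap year and by 1 after a common year.
2021: Jan 1 is Friday.
2022: Saturday
2023: Sunday
2024: Monday (leap)
2025: Wednesday
2026: Thursday
2027: Friday
2028: Saturday (leap)
2029: Monday
2030: Tuesday
2031: Wednesday
2032: Thursday (leap)
2033: Saturday
2034: Sunday
2035: Monday
2036: Tuesday (leap)
2037: Thursday
2038: Friday
2039: Saturday
2040: Sunday (leap)
2041: Tuesday
2042: Wednesday
2043: Thursday
2044: Friday (leap)
2045: Sunday
2046: Monday
2047: Tuesday
2048: Wednesday (leap)
2048 begins on a Wednesday and is a leap year.

2048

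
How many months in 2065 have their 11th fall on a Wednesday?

3

Check the 11th of each month of 2065: Jan 11: Sun, Feb 11: Wed, Mar 11: Wed, Apr 11: Sat, May 11: Mon, Jun 11: Thu, Jul 11: Sat, Aug 11: Tue, Sep 11: Fri, Oct 11: Sun, Nov 11: Wed, Dec 11: Fri.
Wednesday occurs in February, March, November — 3 months.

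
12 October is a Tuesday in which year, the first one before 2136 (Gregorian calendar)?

2134

From one year to the next, a fixed date's weekday advances by 1, or by 2 when a Feb 29 lies between the two dates.
2136: October 12 is Friday.
2135: Wednesday (−2)
2134: Tuesday (−1)
12 October falls on a Tuesday in 2134.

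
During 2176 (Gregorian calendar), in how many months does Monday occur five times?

5

A month of length L has five Mondays iff its first Monday is on day ≤ L−28 (so day 1–3 in a 31-day month, 1–2 in a 30-day month, day 1 in a leap February).
Checking each month of 2176: Jan starts Mon (31d) ✓; Feb starts Thu (29d); Mar starts Fri (31d); Apr starts Mon (30d) ✓; May starts Wed (31d); Jun starts Sat (30d); Jul starts Mon (31d) ✓; Aug starts Thu (31d); Sep starts Sun (30d) ✓; Oct starts Tue (31d); Nov starts Fri (30d); Dec starts Sun (31d) ✓.
Five-Monday months: January, April, July, September, December → 5.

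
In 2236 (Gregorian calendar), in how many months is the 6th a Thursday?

Check the 6th of each month of 2236: Jan 6: Wed, Feb 6: Sat, Mar 6: Sun, Apr 6: Wed, May 6: Fri, Jun 6: Mon, Jul 6: Wed, Aug 6: Sat, Sep 6: Tue, Oct 6: Thu, Nov 6: Sun, Dec 6: Tue.
Thursday occurs in October — 1 month.

1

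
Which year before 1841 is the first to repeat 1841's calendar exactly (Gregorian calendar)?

Two years share a calendar iff Jan 1 falls on the same weekday and both are leap or both are common. 1841: Jan 1 is Friday, common year.
1840: Jan 1 Wednesday, leap
1839: Jan 1 Tuesday, common
1838: Jan 1 Monday, common
1837: Jan 1 Sunday, common
1836: Jan 1 Friday, leap
1835: Jan 1 Thursday, common
1834: Jan 1 Wednesday, common
1833: Jan 1 Tuesday, common
1832: Jan 1 Sunday, leap
1831: Jan 1 Saturday, common
1830: Jan 1 Friday, common
1830 matches on both conditions.

1830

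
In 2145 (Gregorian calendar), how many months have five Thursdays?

A month of length L has five Thursdays iff its first Thursday is on day ≤ L−28 (so day 1–3 in a 31-day month, 1–2 in a 30-day month, day 1 in a leap February).
Checking each month of 2145: Jan starts Fri (31d); Feb starts Mon (28d); Mar starts Mon (31d); Apr starts Thu (30d) ✓; May starts Sat (31d); Jun starts Tue (30d); Jul starts Thu (31d) ✓; Aug starts Sun (31d); Sep starts Wed (30d) ✓; Oct starts Fri (31d); Nov starts Mon (30d); Dec starts Wed (31d) ✓.
Five-Thursday months: April, July, September, December → 4.

4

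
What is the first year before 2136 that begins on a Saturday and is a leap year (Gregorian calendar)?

2124

Jan 1 advances by 2 weekdays after a leap year and by 1 after a common year.
2136: Jan 1 is Sunday (leap).
2135: Saturday
2134: Friday
2133: Thursday
2132: Tuesday (leap)
2131: Monday
2130: Sunday
2129: Saturday
2128: Thursday (leap)
2127: Wednesday
2126: Tuesday
2125: Monday
2124: Saturday (leap)
2124 begins on a Saturday and is a leap year.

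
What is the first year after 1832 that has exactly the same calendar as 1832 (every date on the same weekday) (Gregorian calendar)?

1860

Two years share a calendar iff Jan 1 falls on the same weekday and both are leap or both are common. 1832: Jan 1 is Sunday, leap year.
1833: Jan 1 Tuesday, common
1834: Jan 1 Wednesday, common
1835: Jan 1 Thursday, common
1836: Jan 1 Friday, leap
1837: Jan 1 Sunday, common
1838: Jan 1 Monday, common
1839: Jan 1 Tuesday, common
1840: Jan 1 Wednesday, leap
1841: Jan 1 Friday, common
1842: Jan 1 Saturday, common
1843: Jan 1 Sunday, common
1844: Jan 1 Monday, leap
1845: Jan 1 Wednesday, common
1846: Jan 1 Thursday, common
1847: Jan 1 Friday, common
1848: Jan 1 Saturday, leap
1849: Jan 1 Monday, common
1850: Jan 1 Tuesday, common
1851: Jan 1 Wednesday, common
1852: Jan 1 Thursday, leap
1853: Jan 1 Saturday, common
1854: Jan 1 Sunday, common
1855: Jan 1 Monday, common
1856: Jan 1 Tuesday, leap
1857: Jan 1 Thursday, common
1858: Jan 1 Friday, common
1859: Jan 1 Saturday, common
1860: Jan 1 Sunday, leap
1860 matches on both conditions.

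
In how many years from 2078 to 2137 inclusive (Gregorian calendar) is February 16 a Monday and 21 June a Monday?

2

Check each year's weekday for February 16 and 21 June:
  2078: Wed/Tue  2079: Thu/Wed  2080: Fri/Fri  2081: Sun/Sat  2082: Mon/Sun  2083: Tue/Mon  2084: Wed/Wed  2085: Fri/Thu  2086: Sat/Fri  2087: Sun/Sat  2088: Mon/Mon ✓  2089: Wed/Tue  2090: Thu/Wed  2091: Fri/Thu  …(32 more)…  2124: Wed/Wed  2125: Fri/Thu  2126: Sat/Fri  2127: Sun/Sat  2128: Mon/Mon ✓  2129: Wed/Tue  2130: Thu/Wed  2131: Fri/Thu  2132: Sat/Sat  2133: Mon/Sun  2134: Tue/Mon  2135: Wed/Tue  2136: Thu/Thu  2137: Sat/Fri
Both conditions hold in: 2088, 2128 — 2.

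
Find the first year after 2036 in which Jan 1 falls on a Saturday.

2039

Jan 1 advances by 2 weekdays after a leap year and by 1 after a common year.
2036: Jan 1 is Tuesday (leap).
2037: Thursday
2038: Friday
2039: Saturday
2039 begins on a Saturday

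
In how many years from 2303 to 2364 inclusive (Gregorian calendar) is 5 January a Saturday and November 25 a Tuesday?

2

Check each year's weekday for 5 January and November 25:
  2303: Mon/Wed  2304: Tue/Fri  2305: Thu/Sat  2306: Fri/Sun  2307: Sat/Mon  2308: Sun/Wed  2309: Tue/Thu  2310: Wed/Fri  2311: Thu/Sat  2312: Fri/Mon  2313: Sun/Tue  2314: Mon/Wed  2315: Tue/Thu  2316: Wed/Sat  …(34 more)…  2351: Fri/Sun  2352: Sat/Tue ✓  2353: Mon/Wed  2354: Tue/Thu  2355: Wed/Fri  2356: Thu/Sun  2357: Sat/Mon  2358: Sun/Tue  2359: Mon/Wed  2360: Tue/Fri  2361: Thu/Sat  2362: Fri/Sun  2363: Sat/Mon  2364: Sun/Wed
Both conditions hold in: 2324, 2352 — 2.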